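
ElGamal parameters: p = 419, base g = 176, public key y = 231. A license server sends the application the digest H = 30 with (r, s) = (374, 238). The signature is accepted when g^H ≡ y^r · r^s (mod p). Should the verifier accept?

Left side g^H mod p:
Squares mod 419: 176^1≡176, 176^2≡389, 176^4≡62, 176^8≡73, 176^16≡301
30 = 16 + 8 + 4 + 2, so 176^30 ≡ 301·73·62·389 ≡ 318 (mod 419)
Right side y^r · r^s mod p:
Squares mod 419: 231^1≡231, 231^2≡148, 231^4≡116, 231^8≡48, 231^16≡209, 231^32≡105, 231^64≡131, 231^128≡401, 231^256≡324
374 = 256 + 64 + 32 + 16 + 4 + 2, so 231^374 ≡ 324·131·105·209·116·148 ≡ 329 (mod 419)
Squares mod 419: 374^1≡374, 374^2≡349, 374^4≡291, 374^8≡43, 374^16≡173, 374^32≡180, 374^64≡137, 374^128≡333
238 = 128 + 64 + 32 + 8 + 4 + 2, so 374^238 ≡ 333·137·180·43·291·349 ≡ 395 (mod 419)
329·395 = 129955 ≡ 65 (mod 419)
318 ≠ 65, so verification fails.

reject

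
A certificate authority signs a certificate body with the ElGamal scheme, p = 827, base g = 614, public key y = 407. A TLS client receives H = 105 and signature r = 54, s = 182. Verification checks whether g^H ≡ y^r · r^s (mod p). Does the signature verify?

does not verify

Left side g^H mod p:
614^2 = 376996 ≡ 711
614^4 ≡ 711^2 = 505521 ≡ 224
614^8 ≡ 224^2 = 50176 ≡ 556
614^16 ≡ 556^2 = 309136 ≡ 665
614^32 ≡ 665^2 = 442225 ≡ 607
614^64 ≡ 607^2 = 368449 ≡ 434
105 = 64 + 32 + 8 + 1, so 614^105 ≡ 434·607·556·614 ≡ 600 (mod 827)
Right side y^r · r^s mod p:
407^2 = 165649 ≡ 249
407^4 ≡ 249^2 = 62001 ≡ 803
407^8 ≡ 803^2 = 644809 ≡ 576
407^16 ≡ 576^2 = 331776 ≡ 149
407^32 ≡ 149^2 = 22201 ≡ 699
54 = 32 + 16 + 4 + 2, so 407^54 ≡ 699·149·803·249 ≡ 440 (mod 827)
54^2 = 2916 ≡ 435
54^4 ≡ 435^2 = 189225 ≡ 669
54^8 ≡ 669^2 = 447561 ≡ 154
54^16 ≡ 154^2 = 23716 ≡ 560
54^32 ≡ 560^2 = 313600 ≡ 167
54^64 ≡ 167^2 = 27889 ≡ 598
54^128 ≡ 598^2 = 357604 ≡ 340
182 = 128 + 32 + 16 + 4 + 2, so 54^182 ≡ 340·167·560·669·435 ≡ 235 (mod 827)
440·235 = 103400 ≡ 25 (mod 827)
600 ≠ 25, so verification fails.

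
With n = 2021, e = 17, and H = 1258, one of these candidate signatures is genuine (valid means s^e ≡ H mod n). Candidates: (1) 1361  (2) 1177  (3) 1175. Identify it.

Candidate 1: Squares mod 2021: 1361^1≡1361, 1361^2≡1085, 1361^4≡1003, 1361^8≡1572, 1361^16≡1522; 17 = 16 + 1, so 1361^17 ≡ 1522·1361 ≡ 1938 (mod 2021)
Candidate 2: Squares mod 2021: 1177^1≡1177, 1177^2≡944, 1177^4≡1896, 1177^8≡1478, 1177^16≡1804; 17 = 16 + 1, so 1177^17 ≡ 1804·1177 ≡ 1258 (mod 2021)
  → matches H = 1258
Candidate 3: Squares mod 2021: 1175^1≡1175, 1175^2≡282, 1175^4≡705, 1175^8≡1880, 1175^16≡1692; 17 = 16 + 1, so 1175^17 ≡ 1692·1175 ≡ 1457 (mod 2021)

2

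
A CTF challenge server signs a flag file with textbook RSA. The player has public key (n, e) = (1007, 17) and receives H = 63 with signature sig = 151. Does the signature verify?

sig^2 ≡ 151^2 = 22801 ≡ 647
sig^4 ≡ 647^2 = 418609 ≡ 704
sig^8 ≡ 704^2 = 495616 ≡ 172
sig^16 ≡ 172^2 = 29584 ≡ 381
17 = 16 + 1, so sig^17 ≡ 381·151 ≡ 132 (mod 1007)
The recovered value 132 does not match the digest 63.

does not verify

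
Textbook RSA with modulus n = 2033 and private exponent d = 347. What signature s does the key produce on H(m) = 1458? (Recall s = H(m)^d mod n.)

523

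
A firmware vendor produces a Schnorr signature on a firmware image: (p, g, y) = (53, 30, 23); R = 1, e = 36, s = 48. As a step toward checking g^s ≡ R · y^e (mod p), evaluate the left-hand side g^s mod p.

30^2 = 900 ≡ 52
30^4 ≡ 52^2 = 2704 ≡ 1
30^8 ≡ 1^2 = 1
30^16 ≡ 1^2 = 1
30^32 ≡ 1^2 = 1
48 = 32 + 16, so 30^48 ≡ 1·1 ≡ 1 (mod 53)

1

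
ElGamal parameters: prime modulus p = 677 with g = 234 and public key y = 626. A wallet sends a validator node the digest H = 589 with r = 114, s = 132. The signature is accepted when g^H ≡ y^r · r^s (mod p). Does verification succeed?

fails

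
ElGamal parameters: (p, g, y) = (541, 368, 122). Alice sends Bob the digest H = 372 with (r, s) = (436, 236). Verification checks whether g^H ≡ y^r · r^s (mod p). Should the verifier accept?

accept

Left side g^H mod p:
Squares mod 541: 368^1≡368, 368^2≡174, 368^4≡521, 368^8≡400, 368^16≡405, 368^32≡102, 368^64≡125, 368^128≡477, 368^256≡309
372 = 256 + 64 + 32 + 16 + 4, so 368^372 ≡ 309·125·102·405·521 ≡ 115 (mod 541)
Right side y^r · r^s mod p:
Squares mod 541: 122^1≡122, 122^2≡277, 122^4≡448, 122^8≡534, 122^16≡49, 122^32≡237, 122^64≡446, 122^128≡369, 122^256≡370
436 = 256 + 128 + 32 + 16 + 4, so 122^436 ≡ 370·369·237·49·448 ≡ 370 (mod 541)
Squares mod 541: 436^1≡436, 436^2≡205, 436^4≡368, 436^8≡174, 436^16≡521, 436^32≡400, 436^64≡405, 436^128≡102
236 = 128 + 64 + 32 + 8 + 4, so 436^236 ≡ 102·405·400·174·368 ≡ 534 (mod 541)
370·534 = 197580 ≡ 115 (mod 541)
115 ≡ 115 (mod 541), so the signature is genuine.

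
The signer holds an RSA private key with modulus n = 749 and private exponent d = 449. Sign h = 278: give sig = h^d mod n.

h^2 ≡ 278^2 = 77284 ≡ 137
h^4 ≡ 137^2 = 18769 ≡ 44
h^8 ≡ 44^2 = 1936 ≡ 438
h^16 ≡ 438^2 = 191844 ≡ 100
h^32 ≡ 100^2 = 10000 ≡ 263
h^64 ≡ 263^2 = 69169 ≡ 261
h^128 ≡ 261^2 = 68121 ≡ 711
h^256 ≡ 711^2 = 505521 ≡ 695
449 = 256 + 128 + 64 + 1, so h^449 ≡ 695·711·261·278 ≡ 549 (mod 749)

549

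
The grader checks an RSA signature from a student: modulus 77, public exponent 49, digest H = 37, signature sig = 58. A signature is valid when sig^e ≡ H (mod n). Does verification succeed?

sig^2 ≡ 58^2 = 3364 ≡ 53
sig^4 ≡ 53^2 = 2809 ≡ 37
sig^8 ≡ 37^2 = 1369 ≡ 60
sig^16 ≡ 60^2 = 3600 ≡ 58
sig^32 ≡ 58^2 = 3364 ≡ 53
49 = 32 + 16 + 1, so sig^49 ≡ 53·58·58 ≡ 37 (mod 77)
sig^49 mod 77 = 37 matches H.

passes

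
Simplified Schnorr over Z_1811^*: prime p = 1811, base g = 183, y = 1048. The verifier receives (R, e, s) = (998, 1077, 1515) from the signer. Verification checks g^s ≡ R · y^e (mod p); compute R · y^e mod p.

16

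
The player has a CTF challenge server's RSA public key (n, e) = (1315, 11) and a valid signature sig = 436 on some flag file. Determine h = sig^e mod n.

Squares mod 1315: sig^1≡436, sig^2≡736, sig^4≡1231, sig^8≡481
11 = 8 + 2 + 1, so sig^11 ≡ 481·736·436 ≡ 221 (mod 1315)

221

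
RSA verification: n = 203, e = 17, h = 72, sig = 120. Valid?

no

sig^17 mod 203 = 64
64 ≠ 72, so verification fails.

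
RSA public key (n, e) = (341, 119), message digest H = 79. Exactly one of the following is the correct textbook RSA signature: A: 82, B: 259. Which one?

B

Candidate A: 82^2 = 6724 ≡ 245; 82^4 ≡ 245^2 = 60025 ≡ 9; 82^8 ≡ 9^2 = 81; 82^16 ≡ 81^2 = 6561 ≡ 82; 82^32 ≡ 82^2 = 6724 ≡ 245; 82^64 ≡ 245^2 = 60025 ≡ 9; 119 = 64 + 32 + 16 + 4 + 2 + 1, so 82^119 ≡ 9·245·82·9·245·82 ≡ 262 (mod 341)
Candidate B: 259^2 = 67081 ≡ 245; 259^4 ≡ 245^2 = 60025 ≡ 9; 259^8 ≡ 9^2 = 81; 259^16 ≡ 81^2 = 6561 ≡ 82; 259^32 ≡ 82^2 = 6724 ≡ 245; 259^64 ≡ 245^2 = 60025 ≡ 9; 119 = 64 + 32 + 16 + 4 + 2 + 1, so 259^119 ≡ 9·245·82·9·245·259 ≡ 79 (mod 341)
  → matches H = 79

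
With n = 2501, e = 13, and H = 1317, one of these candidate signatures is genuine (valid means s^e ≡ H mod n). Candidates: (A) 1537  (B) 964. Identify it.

B

Candidate A: Squares mod 2501: 1537^1≡1537, 1537^2≡1425, 1537^4≡2314, 1537^8≡2456; 13 = 8 + 4 + 1, so 1537^13 ≡ 2456·2314·1537 ≡ 1184 (mod 2501)
Candidate B: Squares mod 2501: 964^1≡964, 964^2≡1425, 964^4≡2314, 964^8≡2456; 13 = 8 + 4 + 1, so 964^13 ≡ 2456·2314·964 ≡ 1317 (mod 2501)
  → matches H = 1317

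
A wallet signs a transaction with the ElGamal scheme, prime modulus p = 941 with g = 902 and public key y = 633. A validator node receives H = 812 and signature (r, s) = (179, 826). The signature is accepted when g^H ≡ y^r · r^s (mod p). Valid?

Left side g^H mod p:
902^2 = 813604 ≡ 580
902^4 ≡ 580^2 = 336400 ≡ 463
902^8 ≡ 463^2 = 214369 ≡ 762
902^16 ≡ 762^2 = 580644 ≡ 47
902^32 ≡ 47^2 = 2209 ≡ 327
902^64 ≡ 327^2 = 106929 ≡ 596
902^128 ≡ 596^2 = 355216 ≡ 459
902^256 ≡ 459^2 = 210681 ≡ 838
902^512 ≡ 838^2 = 702244 ≡ 258
812 = 512 + 256 + 32 + 8 + 4, so 902^812 ≡ 258·838·327·762·463 ≡ 900 (mod 941)
Right side y^r · r^s mod p:
633^2 = 400689 ≡ 764
633^4 ≡ 764^2 = 583696 ≡ 276
633^8 ≡ 276^2 = 76176 ≡ 896
633^16 ≡ 896^2 = 802816 ≡ 143
633^32 ≡ 143^2 = 20449 ≡ 688
633^64 ≡ 688^2 = 473344 ≡ 21
633^128 ≡ 21^2 = 441
179 = 128 + 32 + 16 + 2 + 1, so 633^179 ≡ 441·688·143·764·633 ≡ 670 (mod 941)
179^2 = 32041 ≡ 47
179^4 ≡ 47^2 = 2209 ≡ 327
179^8 ≡ 327^2 = 106929 ≡ 596
179^16 ≡ 596^2 = 355216 ≡ 459
179^32 ≡ 459^2 = 210681 ≡ 838
179^64 ≡ 838^2 = 702244 ≡ 258
179^128 ≡ 258^2 = 66564 ≡ 694
179^256 ≡ 694^2 = 481636 ≡ 785
179^512 ≡ 785^2 = 616225 ≡ 811
826 = 512 + 256 + 32 + 16 + 8 + 2, so 179^826 ≡ 811·785·838·459·596·47 ≡ 521 (mod 941)
670·521 = 349070 ≡ 900 (mod 941)
900 ≡ 900 (mod 941), so the signature is genuine.

yes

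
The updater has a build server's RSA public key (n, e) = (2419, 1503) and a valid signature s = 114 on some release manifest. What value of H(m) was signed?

132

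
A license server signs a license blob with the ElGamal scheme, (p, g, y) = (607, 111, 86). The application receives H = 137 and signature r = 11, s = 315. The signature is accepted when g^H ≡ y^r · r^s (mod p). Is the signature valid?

Left side g^H mod p:
Squares mod 607: 111^1≡111, 111^2≡181, 111^4≡590, 111^8≡289, 111^16≡362, 111^32≡539, 111^64≡375, 111^128≡408
137 = 128 + 8 + 1, so 111^137 ≡ 408·289·111 ≡ 98 (mod 607)
Right side y^r · r^s mod p:
Squares mod 607: 86^1≡86, 86^2≡112, 86^4≡404, 86^8≡540
11 = 8 + 2 + 1, so 86^11 ≡ 540·112·86 ≡ 504 (mod 607)
Squares mod 607: 11^1≡11, 11^2≡121, 11^4≡73, 11^8≡473, 11^16≡353, 11^32≡174, 11^64≡533, 11^128≡13, 11^256≡169
315 = 256 + 32 + 16 + 8 + 2 + 1, so 11^315 ≡ 169·174·353·473·121·11 ≡ 537 (mod 607)
504·537 = 270648 ≡ 533 (mod 607)
98 ≠ 533, so verification fails.

invalid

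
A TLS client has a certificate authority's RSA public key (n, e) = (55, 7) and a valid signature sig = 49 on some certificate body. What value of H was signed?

sig^7 mod 55 = 14

14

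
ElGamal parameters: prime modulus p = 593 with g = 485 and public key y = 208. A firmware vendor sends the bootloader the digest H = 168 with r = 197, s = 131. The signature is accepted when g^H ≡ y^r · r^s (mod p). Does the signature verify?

verifies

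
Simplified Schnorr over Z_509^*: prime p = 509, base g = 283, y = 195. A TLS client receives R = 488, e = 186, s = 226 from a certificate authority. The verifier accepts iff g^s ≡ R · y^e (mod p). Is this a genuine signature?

genuine

g^s mod p:
283^2 = 80089 ≡ 176
283^4 ≡ 176^2 = 30976 ≡ 436
283^8 ≡ 436^2 = 190096 ≡ 239
283^16 ≡ 239^2 = 57121 ≡ 113
283^32 ≡ 113^2 = 12769 ≡ 44
283^64 ≡ 44^2 = 1936 ≡ 409
283^128 ≡ 409^2 = 167281 ≡ 329
226 = 128 + 64 + 32 + 2, so 283^226 ≡ 329·409·44·176 ≡ 314 (mod 509)
R · y^e mod p:
195^2 = 38025 ≡ 359
195^4 ≡ 359^2 = 128881 ≡ 104
195^8 ≡ 104^2 = 10816 ≡ 127
195^16 ≡ 127^2 = 16129 ≡ 350
195^32 ≡ 350^2 = 122500 ≡ 340
195^64 ≡ 340^2 = 115600 ≡ 57
195^128 ≡ 57^2 = 3249 ≡ 195
186 = 128 + 32 + 16 + 8 + 2, so 195^186 ≡ 195·340·350·127·359 ≡ 82 (mod 509)
488·82 = 40016 ≡ 314 (mod 509)
314 ≡ 314 (mod 509); signature holds.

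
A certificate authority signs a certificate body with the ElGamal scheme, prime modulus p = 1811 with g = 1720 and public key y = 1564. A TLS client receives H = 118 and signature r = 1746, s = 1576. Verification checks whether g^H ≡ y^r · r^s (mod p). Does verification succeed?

Left side g^H mod p:
1720^2 = 2958400 ≡ 1037
1720^4 ≡ 1037^2 = 1075369 ≡ 1446
1720^8 ≡ 1446^2 = 2090916 ≡ 1022
1720^16 ≡ 1022^2 = 1044484 ≡ 1348
1720^32 ≡ 1348^2 = 1817104 ≡ 671
1720^64 ≡ 671^2 = 450241 ≡ 1113
118 = 64 + 32 + 16 + 4 + 2, so 1720^118 ≡ 1113·671·1348·1446·1037 ≡ 1749 (mod 1811)
Right side y^r · r^s mod p:
1564^2 = 2446096 ≡ 1246
1564^4 ≡ 1246^2 = 1552516 ≡ 489
1564^8 ≡ 489^2 = 239121 ≡ 69
1564^16 ≡ 69^2 = 4761 ≡ 1139
1564^32 ≡ 1139^2 = 1297321 ≡ 645
1564^64 ≡ 645^2 = 416025 ≡ 1306
1564^128 ≡ 1306^2 = 1705636 ≡ 1485
1564^256 ≡ 1485^2 = 2205225 ≡ 1238
1564^512 ≡ 1238^2 = 1532644 ≡ 538
1564^1024 ≡ 538^2 = 289444 ≡ 1495
1746 = 1024 + 512 + 128 + 64 + 16 + 2, so 1564^1746 ≡ 1495·538·1485·1306·1139·1246 ≡ 1707 (mod 1811)
1746^2 = 3048516 ≡ 603
1746^4 ≡ 603^2 = 363609 ≡ 1409
1746^8 ≡ 1409^2 = 1985281 ≡ 425
1746^16 ≡ 425^2 = 180625 ≡ 1336
1746^32 ≡ 1336^2 = 1784896 ≡ 1061
1746^64 ≡ 1061^2 = 1125721 ≡ 1090
1746^128 ≡ 1090^2 = 1188100 ≡ 84
1746^256 ≡ 84^2 = 7056 ≡ 1623
1746^512 ≡ 1623^2 = 2634129 ≡ 935
1746^1024 ≡ 935^2 = 874225 ≡ 1323
1576 = 1024 + 512 + 32 + 8, so 1746^1576 ≡ 1323·935·1061·425 ≡ 523 (mod 1811)
1707·523 = 892761 ≡ 1749 (mod 1811)
1749 ≡ 1749 (mod 1811), so the signature is genuine.

passes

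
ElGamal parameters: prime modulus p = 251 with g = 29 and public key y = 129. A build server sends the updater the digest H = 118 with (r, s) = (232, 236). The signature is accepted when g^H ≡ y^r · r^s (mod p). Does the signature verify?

Left side g^H mod p:
29^2 = 841 ≡ 88
29^4 ≡ 88^2 = 7744 ≡ 214
29^8 ≡ 214^2 = 45796 ≡ 114
29^16 ≡ 114^2 = 12996 ≡ 195
29^32 ≡ 195^2 = 38025 ≡ 124
29^64 ≡ 124^2 = 15376 ≡ 65
118 = 64 + 32 + 16 + 4 + 2, so 29^118 ≡ 65·124·195·214·88 ≡ 68 (mod 251)
Right side y^r · r^s mod p:
129^2 = 16641 ≡ 75
129^4 ≡ 75^2 = 5625 ≡ 103
129^8 ≡ 103^2 = 10609 ≡ 67
129^16 ≡ 67^2 = 4489 ≡ 222
129^32 ≡ 222^2 = 49284 ≡ 88
129^64 ≡ 88^2 = 7744 ≡ 214
129^128 ≡ 214^2 = 45796 ≡ 114
232 = 128 + 64 + 32 + 8, so 129^232 ≡ 114·214·88·67 ≡ 3 (mod 251)
232^2 = 53824 ≡ 110
232^4 ≡ 110^2 = 12100 ≡ 52
232^8 ≡ 52^2 = 2704 ≡ 194
232^16 ≡ 194^2 = 37636 ≡ 237
232^32 ≡ 237^2 = 56169 ≡ 196
232^64 ≡ 196^2 = 38416 ≡ 13
232^128 ≡ 13^2 = 169
236 = 128 + 64 + 32 + 8 + 4, so 232^236 ≡ 169·13·196·194·52 ≡ 28 (mod 251)
3·28 = 84 ≡ 84 (mod 251)
68 ≠ 84, so verification fails.

does not verify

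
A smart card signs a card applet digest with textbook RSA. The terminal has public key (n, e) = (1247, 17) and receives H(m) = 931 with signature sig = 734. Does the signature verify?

does not verify

sig^2 ≡ 734^2 = 538756 ≡ 52
sig^4 ≡ 52^2 = 2704 ≡ 210
sig^8 ≡ 210^2 = 44100 ≡ 455
sig^16 ≡ 455^2 = 207025 ≡ 23
17 = 16 + 1, so sig^17 ≡ 23·734 ≡ 671 (mod 1247)
671 ≠ 931, so verification fails.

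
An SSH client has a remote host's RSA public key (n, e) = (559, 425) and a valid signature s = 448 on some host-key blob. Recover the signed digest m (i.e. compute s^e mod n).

535

Squares mod 559: s^1≡448, s^2≡23, s^4≡529, s^8≡341, s^16≡9, s^32≡81, s^64≡412, s^128≡367, s^256≡529
425 = 256 + 128 + 32 + 8 + 1, so s^425 ≡ 529·367·81·341·448 ≡ 535 (mod 559)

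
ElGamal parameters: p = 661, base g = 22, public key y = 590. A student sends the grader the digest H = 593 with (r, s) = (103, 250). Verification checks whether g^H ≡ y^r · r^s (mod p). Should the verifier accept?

reject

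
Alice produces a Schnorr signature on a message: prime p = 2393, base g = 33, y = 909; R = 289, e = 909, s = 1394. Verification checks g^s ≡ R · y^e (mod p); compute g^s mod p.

Squares mod 2393: 33^1≡33, 33^2≡1089, 33^4≡1386, 33^8≡1810, 33^16≡83, 33^32≡2103, 33^64≡345, 33^128≡1768, 33^256≡566, 33^512≡2087, 33^1024≡309
1394 = 1024 + 256 + 64 + 32 + 16 + 2, so 33^1394 ≡ 309·566·345·2103·83·1089 ≡ 64 (mod 2393)

64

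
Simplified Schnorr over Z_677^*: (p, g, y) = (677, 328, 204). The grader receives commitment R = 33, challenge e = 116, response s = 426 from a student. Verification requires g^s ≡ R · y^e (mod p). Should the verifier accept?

g^s mod p:
328^2 = 107584 ≡ 618
328^4 ≡ 618^2 = 381924 ≡ 96
328^8 ≡ 96^2 = 9216 ≡ 415
328^16 ≡ 415^2 = 172225 ≡ 267
328^32 ≡ 267^2 = 71289 ≡ 204
328^64 ≡ 204^2 = 41616 ≡ 319
328^128 ≡ 319^2 = 101761 ≡ 211
328^256 ≡ 211^2 = 44521 ≡ 516
426 = 256 + 128 + 32 + 8 + 2, so 328^426 ≡ 516·211·204·415·618 ≡ 52 (mod 677)
R · y^e mod p:
204^2 = 41616 ≡ 319
204^4 ≡ 319^2 = 101761 ≡ 211
204^8 ≡ 211^2 = 44521 ≡ 516
204^16 ≡ 516^2 = 266256 ≡ 195
204^32 ≡ 195^2 = 38025 ≡ 113
204^64 ≡ 113^2 = 12769 ≡ 583
116 = 64 + 32 + 16 + 4, so 204^116 ≡ 583·113·195·211 ≡ 576 (mod 677)
33·576 = 19008 ≡ 52 (mod 677)
52 ≡ 52 (mod 677); signature holds.

accept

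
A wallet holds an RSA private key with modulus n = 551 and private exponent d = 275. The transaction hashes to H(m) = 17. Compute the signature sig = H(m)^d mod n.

215

Squares mod 551: (H(m))^1≡17, (H(m))^2≡289, (H(m))^4≡320, (H(m))^8≡465, (H(m))^16≡233, (H(m))^32≡291, (H(m))^64≡378, (H(m))^128≡175, (H(m))^256≡320
275 = 256 + 16 + 2 + 1, so (H(m))^275 ≡ 320·233·289·17 ≡ 215 (mod 551)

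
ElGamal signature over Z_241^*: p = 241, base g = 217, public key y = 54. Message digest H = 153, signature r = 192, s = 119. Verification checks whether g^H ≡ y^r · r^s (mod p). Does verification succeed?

fails

Left side g^H mod p:
Squares mod 241: 217^1≡217, 217^2≡94, 217^4≡160, 217^8≡54, 217^16≡24, 217^32≡94, 217^64≡160, 217^128≡54
153 = 128 + 16 + 8 + 1, so 217^153 ≡ 54·24·54·217 ≡ 154 (mod 241)
Right side y^r · r^s mod p:
Squares mod 241: 54^1≡54, 54^2≡24, 54^4≡94, 54^8≡160, 54^16≡54, 54^32≡24, 54^64≡94, 54^128≡160
192 = 128 + 64, so 54^192 ≡ 160·94 ≡ 98 (mod 241)
Squares mod 241: 192^1≡192, 192^2≡232, 192^4≡81, 192^8≡54, 192^16≡24, 192^32≡94, 192^64≡160
119 = 64 + 32 + 16 + 4 + 2 + 1, so 192^119 ≡ 160·94·24·81·232·192 ≡ 59 (mod 241)
98·59 = 5782 ≡ 239 (mod 241)
154 ≠ 239, so verification fails.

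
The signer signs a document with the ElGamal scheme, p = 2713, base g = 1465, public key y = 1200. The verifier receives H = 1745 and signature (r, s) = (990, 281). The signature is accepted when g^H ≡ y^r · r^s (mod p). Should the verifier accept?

accept

Left side g^H mod p:
Squares mod 2713: 1465^1≡1465, 1465^2≡242, 1465^4≡1591, 1465^8≡52, 1465^16≡2704, 1465^32≡81, 1465^64≡1135, 1465^128≡2263, 1465^256≡1738, 1465^512≡1075, 1465^1024≡2600
1745 = 1024 + 512 + 128 + 64 + 16 + 1, so 1465^1745 ≡ 2600·1075·2263·1135·2704·1465 ≡ 73 (mod 2713)
Right side y^r · r^s mod p:
Squares mod 2713: 1200^1≡1200, 1200^2≡2110, 1200^4≡67, 1200^8≡1776, 1200^16≡1670, 1200^32≡2649, 1200^64≡1383, 1200^128≡24, 1200^256≡576, 1200^512≡790
990 = 512 + 256 + 128 + 64 + 16 + 8 + 4 + 2, so 1200^990 ≡ 790·576·24·1383·1670·1776·67·2110 ≡ 2135 (mod 2713)
Squares mod 2713: 990^1≡990, 990^2≡707, 990^4≡657, 990^8≡282, 990^16≡847, 990^32≡1177, 990^64≡1699, 990^128≡2682, 990^256≡961
281 = 256 + 16 + 8 + 1, so 990^281 ≡ 961·847·282·990 ≡ 1638 (mod 2713)
2135·1638 = 3497130 ≡ 73 (mod 2713)
73 ≡ 73 (mod 2713), so the signature is genuine.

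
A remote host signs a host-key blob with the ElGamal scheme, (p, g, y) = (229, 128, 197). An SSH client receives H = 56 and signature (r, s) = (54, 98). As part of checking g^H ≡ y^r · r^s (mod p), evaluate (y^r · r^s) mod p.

203

197^2 = 38809 ≡ 108
197^4 ≡ 108^2 = 11664 ≡ 214
197^8 ≡ 214^2 = 45796 ≡ 225
197^16 ≡ 225^2 = 50625 ≡ 16
197^32 ≡ 16^2 = 256 ≡ 27
54 = 32 + 16 + 4 + 2, so 197^54 ≡ 27·16·214·108 ≡ 213 (mod 229)
54^2 = 2916 ≡ 168
54^4 ≡ 168^2 = 28224 ≡ 57
54^8 ≡ 57^2 = 3249 ≡ 43
54^16 ≡ 43^2 = 1849 ≡ 17
54^32 ≡ 17^2 = 289 ≡ 60
54^64 ≡ 60^2 = 3600 ≡ 165
98 = 64 + 32 + 2, so 54^98 ≡ 165·60·168 ≡ 202 (mod 229)
y^r · r^s ≡ 213·202 = 43026 ≡ 203 (mod 229)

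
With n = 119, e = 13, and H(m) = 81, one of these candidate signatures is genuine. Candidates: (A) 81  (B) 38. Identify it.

A

Candidate A: 81^2 = 6561 ≡ 16; 81^4 ≡ 16^2 = 256 ≡ 18; 81^8 ≡ 18^2 = 324 ≡ 86; 13 = 8 + 4 + 1, so 81^13 ≡ 86·18·81 ≡ 81 (mod 119)
  → matches H(m) = 81
Candidate B: 38^2 = 1444 ≡ 16; 38^4 ≡ 16^2 = 256 ≡ 18; 38^8 ≡ 18^2 = 324 ≡ 86; 13 = 8 + 4 + 1, so 38^13 ≡ 86·18·38 ≡ 38 (mod 119)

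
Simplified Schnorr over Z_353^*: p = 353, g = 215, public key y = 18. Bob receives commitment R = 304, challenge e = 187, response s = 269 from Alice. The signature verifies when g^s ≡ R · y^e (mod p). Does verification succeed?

g^s mod p:
215^269 mod 353 = 297
R · y^e mod p:
18^187 mod 353 = 253
304·253 = 76912 ≡ 311 (mod 353)
297 ≠ 311; the check fails.

fails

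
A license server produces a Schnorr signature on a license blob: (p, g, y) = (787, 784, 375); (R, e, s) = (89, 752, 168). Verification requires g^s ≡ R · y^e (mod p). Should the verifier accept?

g^s mod p:
784^2 = 614656 ≡ 9
784^4 ≡ 9^2 = 81
784^8 ≡ 81^2 = 6561 ≡ 265
784^16 ≡ 265^2 = 70225 ≡ 182
784^32 ≡ 182^2 = 33124 ≡ 70
784^64 ≡ 70^2 = 4900 ≡ 178
784^128 ≡ 178^2 = 31684 ≡ 204
168 = 128 + 32 + 8, so 784^168 ≡ 204·70·265 ≡ 304 (mod 787)
R · y^e mod p:
375^2 = 140625 ≡ 539
375^4 ≡ 539^2 = 290521 ≡ 118
375^8 ≡ 118^2 = 13924 ≡ 545
375^16 ≡ 545^2 = 297025 ≡ 326
375^32 ≡ 326^2 = 106276 ≡ 31
375^64 ≡ 31^2 = 961 ≡ 174
375^128 ≡ 174^2 = 30276 ≡ 370
375^256 ≡ 370^2 = 136900 ≡ 749
375^512 ≡ 749^2 = 561001 ≡ 657
752 = 512 + 128 + 64 + 32 + 16, so 375^752 ≡ 657·370·174·31·326 ≡ 160 (mod 787)
89·160 = 14240 ≡ 74 (mod 787)
304 ≠ 74; the check fails.

reject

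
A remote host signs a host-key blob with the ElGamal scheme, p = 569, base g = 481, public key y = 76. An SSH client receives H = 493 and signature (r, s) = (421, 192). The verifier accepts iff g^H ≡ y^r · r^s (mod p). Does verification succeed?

Left side g^H mod p:
481^2 = 231361 ≡ 347
481^4 ≡ 347^2 = 120409 ≡ 350
481^8 ≡ 350^2 = 122500 ≡ 165
481^16 ≡ 165^2 = 27225 ≡ 482
481^32 ≡ 482^2 = 232324 ≡ 172
481^64 ≡ 172^2 = 29584 ≡ 565
481^128 ≡ 565^2 = 319225 ≡ 16
481^256 ≡ 16^2 = 256
493 = 256 + 128 + 64 + 32 + 8 + 4 + 1, so 481^493 ≡ 256·16·565·172·165·350·481 ≡ 75 (mod 569)
Right side y^r · r^s mod p:
76^2 = 5776 ≡ 86
76^4 ≡ 86^2 = 7396 ≡ 568
76^8 ≡ 568^2 = 322624 ≡ 1
76^16 ≡ 1^2 = 1
76^32 ≡ 1^2 = 1
76^64 ≡ 1^2 = 1
76^128 ≡ 1^2 = 1
76^256 ≡ 1^2 = 1
421 = 256 + 128 + 32 + 4 + 1, so 76^421 ≡ 1·1·1·568·76 ≡ 493 (mod 569)
421^2 = 177241 ≡ 282
421^4 ≡ 282^2 = 79524 ≡ 433
421^8 ≡ 433^2 = 187489 ≡ 288
421^16 ≡ 288^2 = 82944 ≡ 439
421^32 ≡ 439^2 = 192721 ≡ 399
421^64 ≡ 399^2 = 159201 ≡ 450
421^128 ≡ 450^2 = 202500 ≡ 505
192 = 128 + 64, so 421^192 ≡ 505·450 ≡ 219 (mod 569)
493·219 = 107967 ≡ 426 (mod 569)
75 ≠ 426, so verification fails.

fails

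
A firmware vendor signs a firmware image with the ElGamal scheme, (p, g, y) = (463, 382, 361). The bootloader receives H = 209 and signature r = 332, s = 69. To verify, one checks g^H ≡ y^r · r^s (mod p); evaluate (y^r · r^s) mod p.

267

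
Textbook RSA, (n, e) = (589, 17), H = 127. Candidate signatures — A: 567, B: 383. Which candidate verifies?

B

Candidate A: 567^17 mod 589 = 329
Candidate B: 383^17 mod 589 = 127
  → matches H = 127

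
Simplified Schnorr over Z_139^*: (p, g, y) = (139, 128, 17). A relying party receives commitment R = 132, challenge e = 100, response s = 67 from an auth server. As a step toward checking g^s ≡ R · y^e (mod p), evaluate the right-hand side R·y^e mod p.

85

17^100 mod 139 = 107
R · y^e ≡ 132·107 = 14124 ≡ 85 (mod 139)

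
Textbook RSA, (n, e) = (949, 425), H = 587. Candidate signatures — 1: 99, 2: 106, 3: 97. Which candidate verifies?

3

Candidate 1: Squares mod 949: 99^1≡99, 99^2≡311, 99^4≡872, 99^8≡235, 99^16≡183, 99^32≡274, 99^64≡105, 99^128≡586, 99^256≡807; 425 = 256 + 128 + 32 + 8 + 1, so 99^425 ≡ 807·586·274·235·99 ≡ 905 (mod 949)
Candidate 2: Squares mod 949: 106^1≡106, 106^2≡797, 106^4≡328, 106^8≡347, 106^16≡835, 106^32≡659, 106^64≡588, 106^128≡308, 106^256≡913; 425 = 256 + 128 + 32 + 8 + 1, so 106^425 ≡ 913·308·659·347·106 ≡ 643 (mod 949)
Candidate 3: Squares mod 949: 97^1≡97, 97^2≡868, 97^4≡867, 97^8≡81, 97^16≡867, 97^32≡81, 97^64≡867, 97^128≡81, 97^256≡867; 425 = 256 + 128 + 32 + 8 + 1, so 97^425 ≡ 867·81·81·81·97 ≡ 587 (mod 949)
  → matches H = 587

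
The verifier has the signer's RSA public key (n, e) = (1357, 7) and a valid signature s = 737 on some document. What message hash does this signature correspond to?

s^7 mod 1357 = 1174

1174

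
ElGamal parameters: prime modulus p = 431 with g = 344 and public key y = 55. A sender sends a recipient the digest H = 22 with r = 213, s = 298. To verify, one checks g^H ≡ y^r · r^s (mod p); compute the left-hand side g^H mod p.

344^2 = 118336 ≡ 242
344^4 ≡ 242^2 = 58564 ≡ 379
344^8 ≡ 379^2 = 143641 ≡ 118
344^16 ≡ 118^2 = 13924 ≡ 132
22 = 16 + 4 + 2, so 344^22 ≡ 132·379·242 ≡ 417 (mod 431)

417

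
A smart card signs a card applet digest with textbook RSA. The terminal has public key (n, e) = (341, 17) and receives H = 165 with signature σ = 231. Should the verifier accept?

σ^2 ≡ 231^2 = 53361 ≡ 165
σ^4 ≡ 165^2 = 27225 ≡ 286
σ^8 ≡ 286^2 = 81796 ≡ 297
σ^16 ≡ 297^2 = 88209 ≡ 231
17 = 16 + 1, so σ^17 ≡ 231·231 ≡ 165 (mod 341)
165 = H, so the signature checks out.

accept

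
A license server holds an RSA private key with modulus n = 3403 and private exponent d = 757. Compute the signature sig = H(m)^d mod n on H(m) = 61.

(H(m))^2 ≡ 61^2 = 3721 ≡ 318
(H(m))^4 ≡ 318^2 = 101124 ≡ 2437
(H(m))^8 ≡ 2437^2 = 5938969 ≡ 734
(H(m))^16 ≡ 734^2 = 538756 ≡ 1082
(H(m))^32 ≡ 1082^2 = 1170724 ≡ 92
(H(m))^64 ≡ 92^2 = 8464 ≡ 1658
(H(m))^128 ≡ 1658^2 = 2748964 ≡ 2743
(H(m))^256 ≡ 2743^2 = 7524049 ≡ 16
(H(m))^512 ≡ 16^2 = 256
757 = 512 + 128 + 64 + 32 + 16 + 4 + 1, so (H(m))^757 ≡ 256·2743·1658·92·1082·2437·61 ≡ 1837 (mod 3403)

1837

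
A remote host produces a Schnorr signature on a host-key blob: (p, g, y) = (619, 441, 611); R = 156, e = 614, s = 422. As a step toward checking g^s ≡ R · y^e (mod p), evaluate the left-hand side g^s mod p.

441^2 = 194481 ≡ 115
441^4 ≡ 115^2 = 13225 ≡ 226
441^8 ≡ 226^2 = 51076 ≡ 318
441^16 ≡ 318^2 = 101124 ≡ 227
441^32 ≡ 227^2 = 51529 ≡ 152
441^64 ≡ 152^2 = 23104 ≡ 201
441^128 ≡ 201^2 = 40401 ≡ 166
441^256 ≡ 166^2 = 27556 ≡ 320
422 = 256 + 128 + 32 + 4 + 2, so 441^422 ≡ 320·166·152·226·115 ≡ 587 (mod 619)

587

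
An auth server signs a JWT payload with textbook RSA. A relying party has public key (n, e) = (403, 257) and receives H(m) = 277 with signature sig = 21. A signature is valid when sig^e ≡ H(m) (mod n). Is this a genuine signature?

forged

Squares mod 403: sig^1≡21, sig^2≡38, sig^4≡235, sig^8≡14, sig^16≡196, sig^32≡131, sig^64≡235, sig^128≡14, sig^256≡196
257 = 256 + 1, so sig^257 ≡ 196·21 ≡ 86 (mod 403)
The recovered value 86 does not match the digest 277.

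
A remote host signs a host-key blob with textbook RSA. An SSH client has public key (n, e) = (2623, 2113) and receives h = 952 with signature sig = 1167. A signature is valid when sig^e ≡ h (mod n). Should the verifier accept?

accept

Squares mod 2623: sig^1≡1167, sig^2≡552, sig^4≡436, sig^8≡1240, sig^16≡522, sig^32≡2315, sig^64≡436, sig^128≡1240, sig^256≡522, sig^512≡2315, sig^1024≡436, sig^2048≡1240
2113 = 2048 + 64 + 1, so sig^2113 ≡ 1240·436·1167 ≡ 952 (mod 2623)
sig^2113 mod 2623 = 952 matches h.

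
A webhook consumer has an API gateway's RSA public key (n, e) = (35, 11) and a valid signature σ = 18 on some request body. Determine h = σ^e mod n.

2

σ^2 ≡ 18^2 = 324 ≡ 9
σ^4 ≡ 9^2 = 81 ≡ 11
σ^8 ≡ 11^2 = 121 ≡ 16
11 = 8 + 2 + 1, so σ^11 ≡ 16·9·18 ≡ 2 (mod 35)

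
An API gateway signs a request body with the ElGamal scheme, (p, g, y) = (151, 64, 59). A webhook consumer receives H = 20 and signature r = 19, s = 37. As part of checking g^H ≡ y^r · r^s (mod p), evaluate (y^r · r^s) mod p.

59^2 = 3481 ≡ 8
59^4 ≡ 8^2 = 64
59^8 ≡ 64^2 = 4096 ≡ 19
59^16 ≡ 19^2 = 361 ≡ 59
19 = 16 + 2 + 1, so 59^19 ≡ 59·8·59 ≡ 64 (mod 151)
19^2 = 361 ≡ 59
19^4 ≡ 59^2 = 3481 ≡ 8
19^8 ≡ 8^2 = 64
19^16 ≡ 64^2 = 4096 ≡ 19
19^32 ≡ 19^2 = 361 ≡ 59
37 = 32 + 4 + 1, so 19^37 ≡ 59·8·19 ≡ 59 (mod 151)
y^r · r^s ≡ 64·59 = 3776 ≡ 1 (mod 151)

1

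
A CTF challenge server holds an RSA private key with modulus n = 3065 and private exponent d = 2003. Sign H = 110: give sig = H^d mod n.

735

H^2003 mod 3065 = 735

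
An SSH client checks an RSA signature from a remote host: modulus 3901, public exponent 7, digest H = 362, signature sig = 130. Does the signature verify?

does not verify

Squares mod 3901: sig^1≡130, sig^2≡1296, sig^4≡2186
7 = 4 + 2 + 1, so sig^7 ≡ 2186·1296·130 ≡ 3870 (mod 3901)
The recovered value 3870 does not match the digest 362.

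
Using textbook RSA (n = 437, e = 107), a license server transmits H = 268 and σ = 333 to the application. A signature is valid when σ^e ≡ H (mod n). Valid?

σ^2 ≡ 333^2 = 110889 ≡ 328
σ^4 ≡ 328^2 = 107584 ≡ 82
σ^8 ≡ 82^2 = 6724 ≡ 169
σ^16 ≡ 169^2 = 28561 ≡ 156
σ^32 ≡ 156^2 = 24336 ≡ 301
σ^64 ≡ 301^2 = 90601 ≡ 142
107 = 64 + 32 + 8 + 2 + 1, so σ^107 ≡ 142·301·169·328·333 ≡ 268 (mod 437)
268 = H, so the signature checks out.

yes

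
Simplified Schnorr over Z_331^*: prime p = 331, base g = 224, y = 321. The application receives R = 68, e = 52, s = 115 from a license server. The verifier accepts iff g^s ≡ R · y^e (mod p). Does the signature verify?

g^s mod p:
Squares mod 331: 224^1≡224, 224^2≡195, 224^4≡291, 224^8≡276, 224^16≡46, 224^32≡130, 224^64≡19
115 = 64 + 32 + 16 + 2 + 1, so 224^115 ≡ 19·130·46·195·224 ≡ 280 (mod 331)
R · y^e mod p:
Squares mod 331: 321^1≡321, 321^2≡100, 321^4≡70, 321^8≡266, 321^16≡253, 321^32≡126
52 = 32 + 16 + 4, so 321^52 ≡ 126·253·70 ≡ 189 (mod 331)
68·189 = 12852 ≡ 274 (mod 331)
280 ≠ 274; the check fails.

does not verify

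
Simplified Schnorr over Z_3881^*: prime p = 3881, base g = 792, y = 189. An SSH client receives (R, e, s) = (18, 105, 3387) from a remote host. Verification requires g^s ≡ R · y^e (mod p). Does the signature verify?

g^s mod p:
792^2 = 627264 ≡ 2423
792^4 ≡ 2423^2 = 5870929 ≡ 2857
792^8 ≡ 2857^2 = 8162449 ≡ 706
792^16 ≡ 706^2 = 498436 ≡ 1668
792^32 ≡ 1668^2 = 2782224 ≡ 3428
792^64 ≡ 3428^2 = 11751184 ≡ 3397
792^128 ≡ 3397^2 = 11539609 ≡ 1396
792^256 ≡ 1396^2 = 1948816 ≡ 554
792^512 ≡ 554^2 = 306916 ≡ 317
792^1024 ≡ 317^2 = 100489 ≡ 3464
792^2048 ≡ 3464^2 = 11999296 ≡ 3125
3387 = 2048 + 1024 + 256 + 32 + 16 + 8 + 2 + 1, so 792^3387 ≡ 3125·3464·554·3428·1668·706·2423·792 ≡ 973 (mod 3881)
R · y^e mod p:
189^2 = 35721 ≡ 792
189^4 ≡ 792^2 = 627264 ≡ 2423
189^8 ≡ 2423^2 = 5870929 ≡ 2857
189^16 ≡ 2857^2 = 8162449 ≡ 706
189^32 ≡ 706^2 = 498436 ≡ 1668
189^64 ≡ 1668^2 = 2782224 ≡ 3428
105 = 64 + 32 + 8 + 1, so 189^105 ≡ 3428·1668·2857·189 ≡ 2857 (mod 3881)
18·2857 = 51426 ≡ 973 (mod 3881)
973 ≡ 973 (mod 3881); signature holds.

verifies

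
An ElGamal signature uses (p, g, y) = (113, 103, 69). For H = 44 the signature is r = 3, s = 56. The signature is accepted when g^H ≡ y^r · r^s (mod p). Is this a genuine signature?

forged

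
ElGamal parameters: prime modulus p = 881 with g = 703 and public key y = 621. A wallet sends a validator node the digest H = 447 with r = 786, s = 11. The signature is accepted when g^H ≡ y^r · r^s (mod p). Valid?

Left side g^H mod p:
703^447 mod 881 = 484
Right side y^r · r^s mod p:
621^786 mod 881 = 345
786^11 mod 881 = 387
345·387 = 133515 ≡ 484 (mod 881)
484 ≡ 484 (mod 881), so the signature is genuine.

yes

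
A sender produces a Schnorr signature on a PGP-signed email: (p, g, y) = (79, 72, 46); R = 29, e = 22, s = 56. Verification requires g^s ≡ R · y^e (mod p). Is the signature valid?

g^s mod p:
72^2 = 5184 ≡ 49
72^4 ≡ 49^2 = 2401 ≡ 31
72^8 ≡ 31^2 = 961 ≡ 13
72^16 ≡ 13^2 = 169 ≡ 11
72^32 ≡ 11^2 = 121 ≡ 42
56 = 32 + 16 + 8, so 72^56 ≡ 42·11·13 ≡ 2 (mod 79)
R · y^e mod p:
46^2 = 2116 ≡ 62
46^4 ≡ 62^2 = 3844 ≡ 52
46^8 ≡ 52^2 = 2704 ≡ 18
46^16 ≡ 18^2 = 324 ≡ 8
22 = 16 + 4 + 2, so 46^22 ≡ 8·52·62 ≡ 38 (mod 79)
29·38 = 1102 ≡ 75 (mod 79)
2 ≠ 75; the check fails.

invalid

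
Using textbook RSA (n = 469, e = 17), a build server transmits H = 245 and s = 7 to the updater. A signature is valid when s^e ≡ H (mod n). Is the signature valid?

valid

s^2 ≡ 7^2 = 49
s^4 ≡ 49^2 = 2401 ≡ 56
s^8 ≡ 56^2 = 3136 ≡ 322
s^16 ≡ 322^2 = 103684 ≡ 35
17 = 16 + 1, so s^17 ≡ 35·7 ≡ 245 (mod 469)
s^17 mod 469 = 245 matches H.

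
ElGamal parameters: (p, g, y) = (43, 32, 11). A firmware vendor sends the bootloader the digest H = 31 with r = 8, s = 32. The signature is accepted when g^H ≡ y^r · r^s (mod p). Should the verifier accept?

Left side g^H mod p:
32^2 = 1024 ≡ 35
32^4 ≡ 35^2 = 1225 ≡ 21
32^8 ≡ 21^2 = 441 ≡ 11
32^16 ≡ 11^2 = 121 ≡ 35
31 = 16 + 8 + 4 + 2 + 1, so 32^31 ≡ 35·11·21·35·32 ≡ 2 (mod 43)
Right side y^r · r^s mod p:
11^2 = 121 ≡ 35
11^4 ≡ 35^2 = 1225 ≡ 21
11^8 ≡ 21^2 = 441 ≡ 11
8^2 = 64 ≡ 21
8^4 ≡ 21^2 = 441 ≡ 11
8^8 ≡ 11^2 = 121 ≡ 35
8^16 ≡ 35^2 = 1225 ≡ 21
8^32 ≡ 21^2 = 441 ≡ 11
11·11 = 121 ≡ 35 (mod 43)
2 ≠ 35, so verification fails.

reject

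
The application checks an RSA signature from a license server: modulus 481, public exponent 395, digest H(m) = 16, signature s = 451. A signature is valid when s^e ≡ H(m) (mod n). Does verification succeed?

passes

Squares mod 481: s^1≡451, s^2≡419, s^4≡477, s^8≡16, s^16≡256, s^32≡120, s^64≡451, s^128≡419, s^256≡477
395 = 256 + 128 + 8 + 2 + 1, so s^395 ≡ 477·419·16·419·451 ≡ 16 (mod 481)
16 = H(m), so the signature checks out.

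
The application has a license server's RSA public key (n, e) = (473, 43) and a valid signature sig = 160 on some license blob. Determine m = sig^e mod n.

117

sig^2 ≡ 160^2 = 25600 ≡ 58
sig^4 ≡ 58^2 = 3364 ≡ 53
sig^8 ≡ 53^2 = 2809 ≡ 444
sig^16 ≡ 444^2 = 197136 ≡ 368
sig^32 ≡ 368^2 = 135424 ≡ 146
43 = 32 + 8 + 2 + 1, so sig^43 ≡ 146·444·58·160 ≡ 117 (mod 473)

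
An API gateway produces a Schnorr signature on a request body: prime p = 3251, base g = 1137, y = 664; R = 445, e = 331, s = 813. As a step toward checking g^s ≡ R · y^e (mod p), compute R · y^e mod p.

1493

664^2 = 440896 ≡ 2011
664^4 ≡ 2011^2 = 4044121 ≡ 3128
664^8 ≡ 3128^2 = 9784384 ≡ 2125
664^16 ≡ 2125^2 = 4515625 ≡ 3237
664^32 ≡ 3237^2 = 10478169 ≡ 196
664^64 ≡ 196^2 = 38416 ≡ 2655
664^128 ≡ 2655^2 = 7049025 ≡ 857
664^256 ≡ 857^2 = 734449 ≡ 2974
331 = 256 + 64 + 8 + 2 + 1, so 664^331 ≡ 2974·2655·2125·2011·664 ≡ 712 (mod 3251)
R · y^e ≡ 445·712 = 316840 ≡ 1493 (mod 3251)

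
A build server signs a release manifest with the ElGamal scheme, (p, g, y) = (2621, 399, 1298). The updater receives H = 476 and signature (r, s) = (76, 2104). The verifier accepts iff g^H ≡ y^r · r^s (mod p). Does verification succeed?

passes

Left side g^H mod p:
399^476 mod 2621 = 747
Right side y^r · r^s mod p:
1298^76 mod 2621 = 1301
76^2104 mod 2621 = 887
1301·887 = 1153987 ≡ 747 (mod 2621)
747 ≡ 747 (mod 2621), so the signature is genuine.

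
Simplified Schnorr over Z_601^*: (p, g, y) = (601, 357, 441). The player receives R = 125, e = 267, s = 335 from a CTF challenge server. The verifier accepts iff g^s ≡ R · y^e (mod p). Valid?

g^s mod p:
357^2 = 127449 ≡ 37
357^4 ≡ 37^2 = 1369 ≡ 167
357^8 ≡ 167^2 = 27889 ≡ 243
357^16 ≡ 243^2 = 59049 ≡ 151
357^32 ≡ 151^2 = 22801 ≡ 564
357^64 ≡ 564^2 = 318096 ≡ 167
357^128 ≡ 167^2 = 27889 ≡ 243
357^256 ≡ 243^2 = 59049 ≡ 151
335 = 256 + 64 + 8 + 4 + 2 + 1, so 357^335 ≡ 151·167·243·167·37·357 ≡ 481 (mod 601)
R · y^e mod p:
441^2 = 194481 ≡ 358
441^4 ≡ 358^2 = 128164 ≡ 151
441^8 ≡ 151^2 = 22801 ≡ 564
441^16 ≡ 564^2 = 318096 ≡ 167
441^32 ≡ 167^2 = 27889 ≡ 243
441^64 ≡ 243^2 = 59049 ≡ 151
441^128 ≡ 151^2 = 22801 ≡ 564
441^256 ≡ 564^2 = 318096 ≡ 167
267 = 256 + 8 + 2 + 1, so 441^267 ≡ 167·564·358·441 ≡ 13 (mod 601)
125·13 = 1625 ≡ 423 (mod 601)
481 ≠ 423; the check fails.

no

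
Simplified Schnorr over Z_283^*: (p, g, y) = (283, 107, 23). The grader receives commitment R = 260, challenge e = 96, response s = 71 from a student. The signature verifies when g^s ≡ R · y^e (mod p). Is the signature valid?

g^s mod p:
107^2 = 11449 ≡ 129
107^4 ≡ 129^2 = 16641 ≡ 227
107^8 ≡ 227^2 = 51529 ≡ 23
107^16 ≡ 23^2 = 529 ≡ 246
107^32 ≡ 246^2 = 60516 ≡ 237
107^64 ≡ 237^2 = 56169 ≡ 135
71 = 64 + 4 + 2 + 1, so 107^71 ≡ 135·227·129·107 ≡ 193 (mod 283)
R · y^e mod p:
23^2 = 529 ≡ 246
23^4 ≡ 246^2 = 60516 ≡ 237
23^8 ≡ 237^2 = 56169 ≡ 135
23^16 ≡ 135^2 = 18225 ≡ 113
23^32 ≡ 113^2 = 12769 ≡ 34
23^64 ≡ 34^2 = 1156 ≡ 24
96 = 64 + 32, so 23^96 ≡ 24·34 ≡ 250 (mod 283)
260·250 = 65000 ≡ 193 (mod 283)
193 ≡ 193 (mod 283); signature holds.

valid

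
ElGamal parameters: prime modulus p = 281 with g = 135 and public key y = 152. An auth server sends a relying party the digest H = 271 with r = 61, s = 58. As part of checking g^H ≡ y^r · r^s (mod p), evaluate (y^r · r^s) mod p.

152^2 = 23104 ≡ 62
152^4 ≡ 62^2 = 3844 ≡ 191
152^8 ≡ 191^2 = 36481 ≡ 232
152^16 ≡ 232^2 = 53824 ≡ 153
152^32 ≡ 153^2 = 23409 ≡ 86
61 = 32 + 16 + 8 + 4 + 1, so 152^61 ≡ 86·153·232·191·152 ≡ 129 (mod 281)
61^2 = 3721 ≡ 68
61^4 ≡ 68^2 = 4624 ≡ 128
61^8 ≡ 128^2 = 16384 ≡ 86
61^16 ≡ 86^2 = 7396 ≡ 90
61^32 ≡ 90^2 = 8100 ≡ 232
58 = 32 + 16 + 8 + 2, so 61^58 ≡ 232·90·86·68 ≡ 219 (mod 281)
y^r · r^s ≡ 129·219 = 28251 ≡ 151 (mod 281)

151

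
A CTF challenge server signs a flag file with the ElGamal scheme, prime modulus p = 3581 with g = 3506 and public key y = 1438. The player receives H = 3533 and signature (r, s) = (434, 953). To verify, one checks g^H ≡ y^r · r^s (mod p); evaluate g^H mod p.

3506^2 = 12292036 ≡ 2044
3506^4 ≡ 2044^2 = 4177936 ≡ 2490
3506^8 ≡ 2490^2 = 6200100 ≡ 1389
3506^16 ≡ 1389^2 = 1929321 ≡ 2743
3506^32 ≡ 2743^2 = 7524049 ≡ 368
3506^64 ≡ 368^2 = 135424 ≡ 2927
3506^128 ≡ 2927^2 = 8567329 ≡ 1577
3506^256 ≡ 1577^2 = 2486929 ≡ 1715
3506^512 ≡ 1715^2 = 2941225 ≡ 1224
3506^1024 ≡ 1224^2 = 1498176 ≡ 1318
3506^2048 ≡ 1318^2 = 1737124 ≡ 339
3533 = 2048 + 1024 + 256 + 128 + 64 + 8 + 4 + 1, so 3506^3533 ≡ 339·1318·1715·1577·2927·1389·2490·3506 ≡ 1448 (mod 3581)

1448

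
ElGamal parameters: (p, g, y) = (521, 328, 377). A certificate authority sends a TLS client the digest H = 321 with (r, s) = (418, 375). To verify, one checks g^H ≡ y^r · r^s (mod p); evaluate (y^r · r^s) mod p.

Squares mod 521: 377^1≡377, 377^2≡417, 377^4≡396, 377^8≡516, 377^16≡25, 377^32≡104, 377^64≡396, 377^128≡516, 377^256≡25
418 = 256 + 128 + 32 + 2, so 377^418 ≡ 25·516·104·417 ≡ 5 (mod 521)
Squares mod 521: 418^1≡418, 418^2≡189, 418^4≡293, 418^8≡405, 418^16≡431, 418^32≡285, 418^64≡470, 418^128≡517, 418^256≡16
375 = 256 + 64 + 32 + 16 + 4 + 2 + 1, so 418^375 ≡ 16·470·285·431·293·189·418 ≡ 240 (mod 521)
y^r · r^s ≡ 5·240 = 1200 ≡ 158 (mod 521)

158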